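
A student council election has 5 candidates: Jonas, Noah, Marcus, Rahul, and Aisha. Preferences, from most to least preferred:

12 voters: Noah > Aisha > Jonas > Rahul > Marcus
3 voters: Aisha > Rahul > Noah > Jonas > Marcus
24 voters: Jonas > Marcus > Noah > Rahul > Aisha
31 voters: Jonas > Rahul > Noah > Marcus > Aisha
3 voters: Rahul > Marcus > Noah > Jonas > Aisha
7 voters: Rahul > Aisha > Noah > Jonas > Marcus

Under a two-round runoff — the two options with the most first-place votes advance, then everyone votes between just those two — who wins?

Jonas

Round 1 first-place votes: Jonas 55, Noah 12, Marcus 0, Rahul 10, Aisha 3.
Jonas and Noah advance.
Runoff: Jonas is preferred to Noah by 55 voters; Noah by 25.
Jonas wins the runoff.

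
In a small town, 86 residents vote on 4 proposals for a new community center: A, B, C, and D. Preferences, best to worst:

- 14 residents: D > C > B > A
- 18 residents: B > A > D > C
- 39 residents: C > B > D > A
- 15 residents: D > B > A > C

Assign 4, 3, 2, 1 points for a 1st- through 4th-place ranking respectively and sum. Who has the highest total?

A: 14·1 + 18·3 + 39·1 + 15·2 = 137
B: 14·2 + 18·4 + 39·3 + 15·3 = 262
C: 14·3 + 18·1 + 39·4 + 15·1 = 231
D: 14·4 + 18·2 + 39·2 + 15·4 = 230
B has the highest Borda score (262).

B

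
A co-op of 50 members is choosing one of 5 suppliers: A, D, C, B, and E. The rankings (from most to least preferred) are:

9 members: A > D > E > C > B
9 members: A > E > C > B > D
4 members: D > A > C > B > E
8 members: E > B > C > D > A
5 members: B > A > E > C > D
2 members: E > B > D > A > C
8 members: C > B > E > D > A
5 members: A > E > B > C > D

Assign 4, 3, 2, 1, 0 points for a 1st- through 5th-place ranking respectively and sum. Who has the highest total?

A: 9·4 + 9·4 + 4·3 + 8·0 + 5·3 + 2·1 + 8·0 + 5·4 = 121
D: 9·3 + 9·0 + 4·4 + 8·1 + 5·0 + 2·2 + 8·1 + 5·0 = 63
C: 9·1 + 9·2 + 4·2 + 8·2 + 5·1 + 2·0 + 8·4 + 5·1 = 93
B: 9·0 + 9·1 + 4·1 + 8·3 + 5·4 + 2·3 + 8·3 + 5·2 = 97
E: 9·2 + 9·3 + 4·0 + 8·4 + 5·2 + 2·4 + 8·2 + 5·3 = 126
E has the highest Borda score (126).

E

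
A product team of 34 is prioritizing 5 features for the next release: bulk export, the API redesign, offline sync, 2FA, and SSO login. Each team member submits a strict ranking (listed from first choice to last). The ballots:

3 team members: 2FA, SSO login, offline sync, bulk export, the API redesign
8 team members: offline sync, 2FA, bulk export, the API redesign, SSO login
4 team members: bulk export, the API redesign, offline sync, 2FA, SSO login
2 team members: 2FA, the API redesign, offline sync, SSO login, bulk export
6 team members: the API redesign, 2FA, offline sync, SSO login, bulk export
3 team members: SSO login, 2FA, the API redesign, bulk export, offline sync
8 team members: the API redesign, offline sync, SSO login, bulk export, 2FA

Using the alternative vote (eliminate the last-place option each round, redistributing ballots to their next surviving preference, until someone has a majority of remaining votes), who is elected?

the API redesign

Round 1: bulk export 4, the API redesign 14, offline sync 8, 2FA 5, SSO login 3. Eliminate SSO login.
Round 2: bulk export 4, the API redesign 14, offline sync 8, 2FA 8. Eliminate bulk export.
Round 3: the API redesign 18, offline sync 8, 2FA 8. The API redesign has a majority.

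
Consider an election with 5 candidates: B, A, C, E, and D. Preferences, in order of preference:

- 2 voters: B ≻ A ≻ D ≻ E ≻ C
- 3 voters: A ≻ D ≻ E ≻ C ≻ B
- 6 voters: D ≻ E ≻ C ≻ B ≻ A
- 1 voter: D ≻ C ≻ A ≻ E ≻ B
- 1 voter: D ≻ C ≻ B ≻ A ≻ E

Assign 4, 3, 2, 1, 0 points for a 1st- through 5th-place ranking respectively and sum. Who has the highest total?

B: 2·4 + 3·0 + 6·1 + 1·0 + 1·2 = 16
A: 2·3 + 3·4 + 6·0 + 1·2 + 1·1 = 21
C: 2·0 + 3·1 + 6·2 + 1·3 + 1·3 = 21
E: 2·1 + 3·2 + 6·3 + 1·1 + 1·0 = 27
D: 2·2 + 3·3 + 6·4 + 1·4 + 1·4 = 45
D has the highest Borda score (45).

D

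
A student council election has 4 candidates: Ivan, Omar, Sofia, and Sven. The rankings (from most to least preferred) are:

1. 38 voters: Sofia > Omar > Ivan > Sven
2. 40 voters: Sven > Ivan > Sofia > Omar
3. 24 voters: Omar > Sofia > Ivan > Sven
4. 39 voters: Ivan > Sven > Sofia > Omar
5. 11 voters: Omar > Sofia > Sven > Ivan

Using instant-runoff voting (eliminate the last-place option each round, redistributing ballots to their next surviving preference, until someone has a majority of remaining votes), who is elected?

Sven

Round 1: Ivan 39, Omar 35, Sofia 38, Sven 40. Eliminate Omar.
Round 2: Ivan 39, Sofia 73, Sven 40. Eliminate Ivan.
Round 3: Sofia 73, Sven 79. Sven has a majority.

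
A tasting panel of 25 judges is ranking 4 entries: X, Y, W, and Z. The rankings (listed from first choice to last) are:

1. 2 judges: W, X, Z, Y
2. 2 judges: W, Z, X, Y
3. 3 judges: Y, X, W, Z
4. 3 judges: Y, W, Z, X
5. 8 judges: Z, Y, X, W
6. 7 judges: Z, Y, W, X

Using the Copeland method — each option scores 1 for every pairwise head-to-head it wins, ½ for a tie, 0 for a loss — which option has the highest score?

X: loses to Y, W, and Z → score 0.
Y: beats X and W; loses to Z → score 2.
W: beats X; loses to Y and Z → score 1.
Z: beats X, Y, and W → score 3.
Z has the best pairwise record.

Z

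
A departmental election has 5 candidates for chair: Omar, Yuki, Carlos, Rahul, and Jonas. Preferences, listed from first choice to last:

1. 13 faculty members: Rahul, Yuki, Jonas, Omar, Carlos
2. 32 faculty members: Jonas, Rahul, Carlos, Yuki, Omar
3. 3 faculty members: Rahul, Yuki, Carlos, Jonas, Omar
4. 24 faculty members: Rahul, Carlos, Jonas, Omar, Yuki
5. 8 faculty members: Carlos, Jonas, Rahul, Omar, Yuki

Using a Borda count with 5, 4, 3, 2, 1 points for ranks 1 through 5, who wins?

Omar: 13·2 + 32·1 + 3·1 + 24·2 + 8·2 = 125
Yuki: 13·4 + 32·2 + 3·4 + 24·1 + 8·1 = 160
Carlos: 13·1 + 32·3 + 3·3 + 24·4 + 8·5 = 254
Rahul: 13·5 + 32·4 + 3·5 + 24·5 + 8·3 = 352
Jonas: 13·3 + 32·5 + 3·2 + 24·3 + 8·4 = 309
Rahul has the highest Borda score (352).

Rahul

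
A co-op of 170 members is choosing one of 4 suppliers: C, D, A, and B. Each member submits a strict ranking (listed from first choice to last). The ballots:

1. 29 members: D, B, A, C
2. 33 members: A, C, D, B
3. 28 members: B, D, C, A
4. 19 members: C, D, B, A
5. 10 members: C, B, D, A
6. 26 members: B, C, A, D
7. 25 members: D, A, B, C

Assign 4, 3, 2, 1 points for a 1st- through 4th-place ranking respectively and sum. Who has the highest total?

D

C: 29·1 + 33·3 + 28·2 + 19·4 + 10·4 + 26·3 + 25·1 = 403
D: 29·4 + 33·2 + 28·3 + 19·3 + 10·2 + 26·1 + 25·4 = 469
A: 29·2 + 33·4 + 28·1 + 19·1 + 10·1 + 26·2 + 25·3 = 374
B: 29·3 + 33·1 + 28·4 + 19·2 + 10·3 + 26·4 + 25·2 = 454
D has the highest Borda score (469).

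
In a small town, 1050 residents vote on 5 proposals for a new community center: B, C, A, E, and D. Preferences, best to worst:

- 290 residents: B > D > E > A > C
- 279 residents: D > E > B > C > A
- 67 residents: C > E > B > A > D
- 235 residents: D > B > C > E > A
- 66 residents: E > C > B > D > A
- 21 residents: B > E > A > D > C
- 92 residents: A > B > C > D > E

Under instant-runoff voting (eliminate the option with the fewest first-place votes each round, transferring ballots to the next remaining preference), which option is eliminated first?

Round 1: B 311, C 67, A 92, E 66, D 514. Eliminate E.

E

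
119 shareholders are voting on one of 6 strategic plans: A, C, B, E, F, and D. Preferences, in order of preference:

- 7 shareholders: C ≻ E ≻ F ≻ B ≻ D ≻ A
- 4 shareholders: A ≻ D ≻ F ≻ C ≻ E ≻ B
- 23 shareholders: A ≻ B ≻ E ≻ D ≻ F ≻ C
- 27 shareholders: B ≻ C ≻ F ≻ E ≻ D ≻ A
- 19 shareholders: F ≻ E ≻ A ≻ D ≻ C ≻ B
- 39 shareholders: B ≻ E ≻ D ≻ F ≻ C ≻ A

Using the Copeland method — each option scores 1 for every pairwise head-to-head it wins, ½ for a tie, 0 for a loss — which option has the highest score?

A: loses to C, B, E, F, and D → score 0.
C: beats A; loses to B, E, F, and D → score 1.
B: beats A, C, E, F, and D → score 5.
E: beats A, C, F, and D; loses to B → score 4.
F: beats A and C; loses to B, E, and D → score 2.
D: beats A, C, and F; loses to B and E → score 3.
B has the best pairwise record.

B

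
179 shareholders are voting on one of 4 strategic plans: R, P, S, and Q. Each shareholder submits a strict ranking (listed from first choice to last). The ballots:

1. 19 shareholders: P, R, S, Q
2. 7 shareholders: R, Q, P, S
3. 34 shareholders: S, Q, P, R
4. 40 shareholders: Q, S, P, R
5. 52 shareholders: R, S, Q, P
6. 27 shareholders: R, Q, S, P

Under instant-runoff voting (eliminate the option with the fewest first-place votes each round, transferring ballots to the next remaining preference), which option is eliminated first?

P

Round 1: R 86, P 19, S 34, Q 40. Eliminate P.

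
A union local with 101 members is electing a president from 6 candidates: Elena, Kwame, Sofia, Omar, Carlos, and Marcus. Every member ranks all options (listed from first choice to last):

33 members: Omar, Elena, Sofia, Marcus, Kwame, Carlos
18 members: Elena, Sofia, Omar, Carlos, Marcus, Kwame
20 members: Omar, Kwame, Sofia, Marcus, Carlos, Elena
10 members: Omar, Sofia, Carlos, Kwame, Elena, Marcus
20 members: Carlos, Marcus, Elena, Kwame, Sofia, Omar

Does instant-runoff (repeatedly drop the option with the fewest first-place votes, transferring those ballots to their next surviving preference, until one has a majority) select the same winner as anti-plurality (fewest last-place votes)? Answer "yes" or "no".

no

Instant-runoff — R1 Elena 18, Kwame 0, Sofia 0, Omar 63, Carlos 20, Marcus 0 (Omar winner). Winner: Omar.
Anti-plurality — last-place votes: Elena 20, Kwame 18, Sofia 0, Omar 20, Carlos 33, Marcus 10. Winner: Sofia.
The two methods disagree.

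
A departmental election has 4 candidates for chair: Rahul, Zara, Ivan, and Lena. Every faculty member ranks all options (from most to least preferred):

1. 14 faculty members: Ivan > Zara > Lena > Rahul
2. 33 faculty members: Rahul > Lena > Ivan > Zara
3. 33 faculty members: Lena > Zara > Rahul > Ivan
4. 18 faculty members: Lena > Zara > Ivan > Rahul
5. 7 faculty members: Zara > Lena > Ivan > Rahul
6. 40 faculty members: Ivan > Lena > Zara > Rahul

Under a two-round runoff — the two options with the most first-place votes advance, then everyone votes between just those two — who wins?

Round 1 first-place votes: Rahul 33, Zara 7, Ivan 54, Lena 51.
Ivan and Lena advance.
Runoff: Ivan is preferred to Lena by 54 voters; Lena by 91.
Lena wins the runoff.

Lena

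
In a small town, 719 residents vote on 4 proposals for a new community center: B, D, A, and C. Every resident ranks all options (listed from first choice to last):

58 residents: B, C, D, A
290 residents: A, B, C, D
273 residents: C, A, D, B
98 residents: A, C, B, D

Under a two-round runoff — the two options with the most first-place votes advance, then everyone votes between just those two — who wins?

A

Round 1 first-place votes: B 58, D 0, A 388, C 273.
A and C advance.
Runoff: A is preferred to C by 388 voters; C by 331.
A wins the runoff.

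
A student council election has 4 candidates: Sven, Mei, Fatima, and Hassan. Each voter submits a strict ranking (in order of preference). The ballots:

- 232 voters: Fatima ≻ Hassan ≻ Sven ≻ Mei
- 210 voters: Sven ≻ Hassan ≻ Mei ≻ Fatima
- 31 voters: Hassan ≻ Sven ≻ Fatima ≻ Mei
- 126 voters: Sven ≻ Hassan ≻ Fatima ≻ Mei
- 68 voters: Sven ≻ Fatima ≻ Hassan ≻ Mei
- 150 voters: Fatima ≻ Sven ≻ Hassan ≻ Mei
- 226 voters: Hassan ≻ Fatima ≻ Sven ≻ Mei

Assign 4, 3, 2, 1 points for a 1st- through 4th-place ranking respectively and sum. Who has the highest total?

Sven: 232·2 + 210·4 + 31·3 + 126·4 + 68·4 + 150·3 + 226·2 = 3075
Mei: 232·1 + 210·2 + 31·1 + 126·1 + 68·1 + 150·1 + 226·1 = 1253
Fatima: 232·4 + 210·1 + 31·2 + 126·2 + 68·3 + 150·4 + 226·3 = 2934
Hassan: 232·3 + 210·3 + 31·4 + 126·3 + 68·2 + 150·2 + 226·4 = 3168
Hassan has the highest Borda score (3168).

Hassan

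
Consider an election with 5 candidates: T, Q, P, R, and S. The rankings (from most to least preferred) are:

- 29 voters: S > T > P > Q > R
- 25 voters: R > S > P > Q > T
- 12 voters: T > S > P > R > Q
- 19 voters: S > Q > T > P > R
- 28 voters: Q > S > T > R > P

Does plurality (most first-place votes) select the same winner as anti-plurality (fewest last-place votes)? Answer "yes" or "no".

Plurality — first-place votes: T 12, Q 28, P 0, R 25, S 48. Winner: S.
Anti-plurality — last-place votes: T 25, Q 12, P 28, R 48, S 0. Winner: S.
The two methods agree.

yes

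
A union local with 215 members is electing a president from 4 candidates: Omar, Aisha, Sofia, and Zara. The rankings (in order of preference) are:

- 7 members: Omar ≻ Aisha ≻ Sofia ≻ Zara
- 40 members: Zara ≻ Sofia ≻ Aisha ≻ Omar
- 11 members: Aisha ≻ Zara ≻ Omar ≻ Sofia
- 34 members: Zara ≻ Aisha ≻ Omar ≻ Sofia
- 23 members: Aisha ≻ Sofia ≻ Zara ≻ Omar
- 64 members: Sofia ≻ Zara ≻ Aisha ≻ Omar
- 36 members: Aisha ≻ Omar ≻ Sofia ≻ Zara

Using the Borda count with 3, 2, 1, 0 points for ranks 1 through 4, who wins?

Omar: 7·3 + 40·0 + 11·1 + 34·1 + 23·0 + 64·0 + 36·2 = 138
Aisha: 7·2 + 40·1 + 11·3 + 34·2 + 23·3 + 64·1 + 36·3 = 396
Sofia: 7·1 + 40·2 + 11·0 + 34·0 + 23·2 + 64·3 + 36·1 = 361
Zara: 7·0 + 40·3 + 11·2 + 34·3 + 23·1 + 64·2 + 36·0 = 395
Aisha has the highest Borda score (396).

Aisha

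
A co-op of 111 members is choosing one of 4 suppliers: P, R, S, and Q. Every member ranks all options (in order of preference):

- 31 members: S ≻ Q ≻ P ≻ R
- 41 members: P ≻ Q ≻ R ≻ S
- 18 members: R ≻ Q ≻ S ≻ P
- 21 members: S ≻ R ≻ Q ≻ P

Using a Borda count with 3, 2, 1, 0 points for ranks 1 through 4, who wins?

Q

P: 31·1 + 41·3 + 18·0 + 21·0 = 154
R: 31·0 + 41·1 + 18·3 + 21·2 = 137
S: 31·3 + 41·0 + 18·1 + 21·3 = 174
Q: 31·2 + 41·2 + 18·2 + 21·1 = 201
Q has the highest Borda score (201).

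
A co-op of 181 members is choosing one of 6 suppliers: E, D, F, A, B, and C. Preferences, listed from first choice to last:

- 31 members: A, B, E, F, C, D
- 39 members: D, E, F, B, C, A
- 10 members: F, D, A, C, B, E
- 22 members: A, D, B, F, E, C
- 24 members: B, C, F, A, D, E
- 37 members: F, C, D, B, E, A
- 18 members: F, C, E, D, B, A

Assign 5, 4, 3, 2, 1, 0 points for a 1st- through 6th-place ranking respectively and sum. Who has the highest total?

E: 31·3 + 39·4 + 10·0 + 22·1 + 24·0 + 37·1 + 18·3 = 362
D: 31·0 + 39·5 + 10·4 + 22·4 + 24·1 + 37·3 + 18·2 = 494
F: 31·2 + 39·3 + 10·5 + 22·2 + 24·3 + 37·5 + 18·5 = 620
A: 31·5 + 39·0 + 10·3 + 22·5 + 24·2 + 37·0 + 18·0 = 343
B: 31·4 + 39·2 + 10·1 + 22·3 + 24·5 + 37·2 + 18·1 = 490
C: 31·1 + 39·1 + 10·2 + 22·0 + 24·4 + 37·4 + 18·4 = 406
F has the highest Borda score (620).

F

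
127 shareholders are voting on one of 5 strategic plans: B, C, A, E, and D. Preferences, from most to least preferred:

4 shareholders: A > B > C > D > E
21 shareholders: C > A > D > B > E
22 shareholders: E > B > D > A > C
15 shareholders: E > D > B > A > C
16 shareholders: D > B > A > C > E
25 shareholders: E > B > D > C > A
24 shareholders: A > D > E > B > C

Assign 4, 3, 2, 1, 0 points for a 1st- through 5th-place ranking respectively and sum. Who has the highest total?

D

B: 4·3 + 21·1 + 22·3 + 15·2 + 16·3 + 25·3 + 24·1 = 276
C: 4·2 + 21·4 + 22·0 + 15·0 + 16·1 + 25·1 + 24·0 = 133
A: 4·4 + 21·3 + 22·1 + 15·1 + 16·2 + 25·0 + 24·4 = 244
E: 4·0 + 21·0 + 22·4 + 15·4 + 16·0 + 25·4 + 24·2 = 296
D: 4·1 + 21·2 + 22·2 + 15·3 + 16·4 + 25·2 + 24·3 = 321
D has the highest Borda score (321).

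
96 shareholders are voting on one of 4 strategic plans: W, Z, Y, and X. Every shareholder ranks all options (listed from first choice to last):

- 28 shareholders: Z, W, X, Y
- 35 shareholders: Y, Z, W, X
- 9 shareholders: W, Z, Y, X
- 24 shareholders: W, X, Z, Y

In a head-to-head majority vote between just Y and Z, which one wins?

Voters preferring Y to Z: 35; preferring Z to Y: 61.
Z wins the head-to-head.

Z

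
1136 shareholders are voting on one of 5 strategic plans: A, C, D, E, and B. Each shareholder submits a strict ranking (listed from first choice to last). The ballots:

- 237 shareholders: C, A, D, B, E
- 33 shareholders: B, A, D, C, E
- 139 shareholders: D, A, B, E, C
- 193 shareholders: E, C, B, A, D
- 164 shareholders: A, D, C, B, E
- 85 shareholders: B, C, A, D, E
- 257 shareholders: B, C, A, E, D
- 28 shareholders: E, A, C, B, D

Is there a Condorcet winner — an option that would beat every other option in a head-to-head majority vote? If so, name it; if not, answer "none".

C

C vs A: 772–364 for C.
C vs D: 800–336 for C.
C vs E: 776–360 for C.
C vs B: 622–514 for C.
C beats every other option head-to-head.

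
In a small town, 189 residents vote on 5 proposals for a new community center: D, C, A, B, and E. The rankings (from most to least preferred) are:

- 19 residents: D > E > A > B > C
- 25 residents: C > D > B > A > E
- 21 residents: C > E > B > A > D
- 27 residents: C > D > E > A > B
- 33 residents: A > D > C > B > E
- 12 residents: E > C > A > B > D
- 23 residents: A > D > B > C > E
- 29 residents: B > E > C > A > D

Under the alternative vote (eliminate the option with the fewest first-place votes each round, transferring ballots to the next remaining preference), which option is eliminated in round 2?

D

Round 1: D 19, C 73, A 56, B 29, E 12. Eliminate E.
Round 2: D 19, C 85, A 56, B 29. Eliminate D.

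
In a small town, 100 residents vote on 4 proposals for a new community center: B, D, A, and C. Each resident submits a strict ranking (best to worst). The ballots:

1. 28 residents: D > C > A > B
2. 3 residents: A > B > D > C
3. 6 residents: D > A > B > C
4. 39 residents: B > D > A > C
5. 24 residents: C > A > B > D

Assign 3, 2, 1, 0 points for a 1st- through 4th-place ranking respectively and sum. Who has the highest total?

B: 28·0 + 3·2 + 6·1 + 39·3 + 24·1 = 153
D: 28·3 + 3·1 + 6·3 + 39·2 + 24·0 = 183
A: 28·1 + 3·3 + 6·2 + 39·1 + 24·2 = 136
C: 28·2 + 3·0 + 6·0 + 39·0 + 24·3 = 128
D has the highest Borda score (183).

D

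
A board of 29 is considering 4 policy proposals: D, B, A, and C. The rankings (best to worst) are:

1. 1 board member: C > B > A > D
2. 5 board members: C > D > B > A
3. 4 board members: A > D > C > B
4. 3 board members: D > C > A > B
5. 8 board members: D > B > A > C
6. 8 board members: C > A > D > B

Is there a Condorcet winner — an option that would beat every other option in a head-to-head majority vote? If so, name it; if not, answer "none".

D vs B: 28–1 for D.
D vs A: 16–13 for D.
D vs C: 15–14 for D.
D beats every other option head-to-head.

D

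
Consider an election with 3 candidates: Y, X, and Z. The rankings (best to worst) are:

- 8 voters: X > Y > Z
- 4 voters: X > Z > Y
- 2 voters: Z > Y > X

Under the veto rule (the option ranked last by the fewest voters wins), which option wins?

X

Last-place votes: Y 4, X 2, Z 8.
X is ranked last by the fewest voters, so X wins.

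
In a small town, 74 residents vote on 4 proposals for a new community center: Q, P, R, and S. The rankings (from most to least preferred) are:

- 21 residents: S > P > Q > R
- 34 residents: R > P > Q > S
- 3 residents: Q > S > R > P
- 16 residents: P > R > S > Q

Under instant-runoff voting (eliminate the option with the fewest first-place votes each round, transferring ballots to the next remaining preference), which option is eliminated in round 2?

P

Round 1: Q 3, P 16, R 34, S 21. Eliminate Q.
Round 2: P 16, R 34, S 24. Eliminate P.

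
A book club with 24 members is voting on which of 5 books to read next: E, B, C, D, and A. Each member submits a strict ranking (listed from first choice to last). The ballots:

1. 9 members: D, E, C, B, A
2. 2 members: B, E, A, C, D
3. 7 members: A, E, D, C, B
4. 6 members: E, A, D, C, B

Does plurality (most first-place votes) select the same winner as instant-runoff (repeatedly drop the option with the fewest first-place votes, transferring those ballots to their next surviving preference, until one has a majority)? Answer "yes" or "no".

Plurality — first-place votes: E 6, B 2, C 0, D 9, A 7. Winner: D.
Instant-runoff — R1 E 6, B 2, C 0, D 9, A 7 (C out); R2 E 6, B 2, D 9, A 7 (B out); R3 E 8, D 9, A 7 (A out); R4 E 15, D 9 (E winner). Winner: E.
The two methods disagree.

no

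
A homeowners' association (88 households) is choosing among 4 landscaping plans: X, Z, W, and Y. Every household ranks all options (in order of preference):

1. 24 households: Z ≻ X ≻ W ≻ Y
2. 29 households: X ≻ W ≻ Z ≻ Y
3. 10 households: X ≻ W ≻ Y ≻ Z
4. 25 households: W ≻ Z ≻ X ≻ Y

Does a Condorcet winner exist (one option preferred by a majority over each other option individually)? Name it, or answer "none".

Checking pairwise contests:
Z beats X 49–39.
W beats Z 64–24.
X beats W 63–25.
X beats Y 88–0.
Every option loses at least one head-to-head, so there is no Condorcet winner.

none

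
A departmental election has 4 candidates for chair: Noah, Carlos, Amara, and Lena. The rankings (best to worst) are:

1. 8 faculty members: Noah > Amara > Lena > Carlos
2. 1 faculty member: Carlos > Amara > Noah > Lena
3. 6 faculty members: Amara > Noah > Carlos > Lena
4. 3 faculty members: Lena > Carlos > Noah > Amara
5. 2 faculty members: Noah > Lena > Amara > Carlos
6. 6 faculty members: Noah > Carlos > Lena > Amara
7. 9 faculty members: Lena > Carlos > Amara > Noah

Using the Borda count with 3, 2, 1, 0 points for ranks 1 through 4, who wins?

Noah

Noah: 8·3 + 1·1 + 6·2 + 3·1 + 2·3 + 6·3 + 9·0 = 64
Carlos: 8·0 + 1·3 + 6·1 + 3·2 + 2·0 + 6·2 + 9·2 = 45
Amara: 8·2 + 1·2 + 6·3 + 3·0 + 2·1 + 6·0 + 9·1 = 47
Lena: 8·1 + 1·0 + 6·0 + 3·3 + 2·2 + 6·1 + 9·3 = 54
Noah has the highest Borda score (64).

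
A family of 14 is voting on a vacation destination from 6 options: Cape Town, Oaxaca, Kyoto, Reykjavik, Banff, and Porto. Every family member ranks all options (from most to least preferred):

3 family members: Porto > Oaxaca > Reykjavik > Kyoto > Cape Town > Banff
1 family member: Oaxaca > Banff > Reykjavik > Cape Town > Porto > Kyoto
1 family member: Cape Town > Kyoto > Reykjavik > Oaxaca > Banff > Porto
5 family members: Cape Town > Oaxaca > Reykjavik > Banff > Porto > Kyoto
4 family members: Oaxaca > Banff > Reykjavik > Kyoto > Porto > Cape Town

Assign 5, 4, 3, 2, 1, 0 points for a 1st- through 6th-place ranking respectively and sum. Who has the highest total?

Oaxaca

Cape Town: 3·1 + 1·2 + 1·5 + 5·5 + 4·0 = 35
Oaxaca: 3·4 + 1·5 + 1·2 + 5·4 + 4·5 = 59
Kyoto: 3·2 + 1·0 + 1·4 + 5·0 + 4·2 = 18
Reykjavik: 3·3 + 1·3 + 1·3 + 5·3 + 4·3 = 42
Banff: 3·0 + 1·4 + 1·1 + 5·2 + 4·4 = 31
Porto: 3·5 + 1·1 + 1·0 + 5·1 + 4·1 = 25
Oaxaca has the highest Borda score (59).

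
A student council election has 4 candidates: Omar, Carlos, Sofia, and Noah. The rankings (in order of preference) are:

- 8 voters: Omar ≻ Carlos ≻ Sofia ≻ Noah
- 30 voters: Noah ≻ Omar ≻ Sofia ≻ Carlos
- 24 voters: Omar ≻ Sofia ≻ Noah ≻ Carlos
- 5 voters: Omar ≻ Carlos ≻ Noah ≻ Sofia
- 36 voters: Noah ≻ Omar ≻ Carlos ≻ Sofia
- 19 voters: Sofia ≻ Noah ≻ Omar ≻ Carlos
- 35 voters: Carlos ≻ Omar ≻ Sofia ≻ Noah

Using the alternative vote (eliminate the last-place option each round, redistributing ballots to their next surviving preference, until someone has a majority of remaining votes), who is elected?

Round 1: Omar 37, Carlos 35, Sofia 19, Noah 66. Eliminate Sofia.
Round 2: Omar 37, Carlos 35, Noah 85. Noah has a majority.

Noah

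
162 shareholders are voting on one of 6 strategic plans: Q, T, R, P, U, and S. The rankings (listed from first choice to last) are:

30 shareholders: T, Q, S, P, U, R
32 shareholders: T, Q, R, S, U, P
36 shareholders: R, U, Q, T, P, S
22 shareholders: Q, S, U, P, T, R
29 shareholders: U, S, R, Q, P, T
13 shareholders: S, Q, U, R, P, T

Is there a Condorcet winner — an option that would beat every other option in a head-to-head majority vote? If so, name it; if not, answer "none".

Q vs T: 100–62 for Q.
Q vs R: 97–65 for Q.
Q vs P: 162–0 for Q.
Q vs U: 97–65 for Q.
Q vs S: 120–42 for Q.
Q beats every other option head-to-head.

Q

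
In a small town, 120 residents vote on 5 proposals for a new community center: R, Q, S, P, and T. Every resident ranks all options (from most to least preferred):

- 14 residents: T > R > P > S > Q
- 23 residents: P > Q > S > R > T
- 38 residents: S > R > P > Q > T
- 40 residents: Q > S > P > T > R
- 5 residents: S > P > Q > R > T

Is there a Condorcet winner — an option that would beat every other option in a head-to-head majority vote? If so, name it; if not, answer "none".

none

Checking pairwise contests:
Q beats R 68–52.
P beats Q 80–40.
Q beats S 63–57.
S beats P 83–37.
R beats T 66–54.
Every option loses at least one head-to-head, so there is no Condorcet winner.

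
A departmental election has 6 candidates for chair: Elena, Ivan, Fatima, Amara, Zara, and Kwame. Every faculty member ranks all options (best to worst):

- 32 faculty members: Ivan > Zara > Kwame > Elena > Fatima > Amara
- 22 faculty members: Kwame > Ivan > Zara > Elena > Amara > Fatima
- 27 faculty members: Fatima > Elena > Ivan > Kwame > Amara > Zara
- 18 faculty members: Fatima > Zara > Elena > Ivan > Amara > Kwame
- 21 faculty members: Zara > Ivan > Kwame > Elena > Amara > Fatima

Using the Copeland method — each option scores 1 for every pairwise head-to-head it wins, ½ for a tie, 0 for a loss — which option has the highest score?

Ivan

Elena: beats Fatima and Amara; loses to Ivan, Zara, and Kwame → score 2.
Ivan: beats Elena, Fatima, Amara, Zara, and Kwame → score 5.
Fatima: beats Amara; loses to Elena, Ivan, Zara, and Kwame → score 1.
Amara: loses to Elena, Ivan, Fatima, Zara, and Kwame → score 0.
Zara: beats Elena, Fatima, Amara, and Kwame; loses to Ivan → score 4.
Kwame: beats Elena, Fatima, and Amara; loses to Ivan and Zara → score 3.
Ivan has the best pairwise record.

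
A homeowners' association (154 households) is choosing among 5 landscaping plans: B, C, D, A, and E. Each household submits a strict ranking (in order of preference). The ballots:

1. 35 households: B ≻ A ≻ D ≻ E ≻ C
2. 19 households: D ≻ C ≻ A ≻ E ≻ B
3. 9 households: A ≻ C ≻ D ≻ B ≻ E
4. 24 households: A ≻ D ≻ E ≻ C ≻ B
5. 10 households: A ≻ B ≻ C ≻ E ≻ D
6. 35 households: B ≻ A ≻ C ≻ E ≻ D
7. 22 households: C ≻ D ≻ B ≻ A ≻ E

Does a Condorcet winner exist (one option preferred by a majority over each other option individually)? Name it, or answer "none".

B vs C: 80–74 for B.
B vs D: 80–74 for B.
B vs A: 92–62 for B.
B vs E: 111–43 for B.
B beats every other option head-to-head.

B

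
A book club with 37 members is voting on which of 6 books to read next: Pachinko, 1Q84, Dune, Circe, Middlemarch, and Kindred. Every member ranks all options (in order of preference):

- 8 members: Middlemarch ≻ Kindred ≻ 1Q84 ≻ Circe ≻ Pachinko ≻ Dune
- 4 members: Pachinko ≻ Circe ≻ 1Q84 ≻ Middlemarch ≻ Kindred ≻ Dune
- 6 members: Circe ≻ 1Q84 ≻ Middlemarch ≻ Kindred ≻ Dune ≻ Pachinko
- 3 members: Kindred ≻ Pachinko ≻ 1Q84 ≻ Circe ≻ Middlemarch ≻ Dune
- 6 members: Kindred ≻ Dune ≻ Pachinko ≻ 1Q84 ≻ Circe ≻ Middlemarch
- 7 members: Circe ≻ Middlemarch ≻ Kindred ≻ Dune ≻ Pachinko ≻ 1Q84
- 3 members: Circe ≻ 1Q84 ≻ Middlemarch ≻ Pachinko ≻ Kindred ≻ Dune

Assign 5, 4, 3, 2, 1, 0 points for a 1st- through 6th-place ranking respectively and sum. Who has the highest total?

Pachinko: 8·1 + 4·5 + 6·0 + 3·4 + 6·3 + 7·1 + 3·2 = 71
1Q84: 8·3 + 4·3 + 6·4 + 3·3 + 6·2 + 7·0 + 3·4 = 93
Dune: 8·0 + 4·0 + 6·1 + 3·0 + 6·4 + 7·2 + 3·0 = 44
Circe: 8·2 + 4·4 + 6·5 + 3·2 + 6·1 + 7·5 + 3·5 = 124
Middlemarch: 8·5 + 4·2 + 6·3 + 3·1 + 6·0 + 7·4 + 3·3 = 106
Kindred: 8·4 + 4·1 + 6·2 + 3·5 + 6·5 + 7·3 + 3·1 = 117
Circe has the highest Borda score (124).

Circe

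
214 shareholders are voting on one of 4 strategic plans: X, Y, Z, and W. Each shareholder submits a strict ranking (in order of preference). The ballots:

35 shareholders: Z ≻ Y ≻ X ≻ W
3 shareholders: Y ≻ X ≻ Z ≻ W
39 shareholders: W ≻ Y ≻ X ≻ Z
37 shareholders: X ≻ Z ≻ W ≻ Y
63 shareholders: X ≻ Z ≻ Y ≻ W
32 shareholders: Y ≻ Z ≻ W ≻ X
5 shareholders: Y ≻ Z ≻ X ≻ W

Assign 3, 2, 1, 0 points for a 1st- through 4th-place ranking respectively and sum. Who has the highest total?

X: 35·1 + 3·2 + 39·1 + 37·3 + 63·3 + 32·0 + 5·1 = 385
Y: 35·2 + 3·3 + 39·2 + 37·0 + 63·1 + 32·3 + 5·3 = 331
Z: 35·3 + 3·1 + 39·0 + 37·2 + 63·2 + 32·2 + 5·2 = 382
W: 35·0 + 3·0 + 39·3 + 37·1 + 63·0 + 32·1 + 5·0 = 186
X has the highest Borda score (385).

X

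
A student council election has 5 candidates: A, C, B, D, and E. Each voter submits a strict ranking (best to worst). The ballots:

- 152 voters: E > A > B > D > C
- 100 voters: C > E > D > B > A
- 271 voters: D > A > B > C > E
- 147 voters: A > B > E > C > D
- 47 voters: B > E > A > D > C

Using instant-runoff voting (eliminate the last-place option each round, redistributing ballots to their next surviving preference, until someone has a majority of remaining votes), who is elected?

E

Round 1: A 147, C 100, B 47, D 271, E 152. Eliminate B.
Round 2: A 147, C 100, D 271, E 199. Eliminate C.
Round 3: A 147, D 271, E 299. Eliminate A.
Round 4: D 271, E 446. E has a majority.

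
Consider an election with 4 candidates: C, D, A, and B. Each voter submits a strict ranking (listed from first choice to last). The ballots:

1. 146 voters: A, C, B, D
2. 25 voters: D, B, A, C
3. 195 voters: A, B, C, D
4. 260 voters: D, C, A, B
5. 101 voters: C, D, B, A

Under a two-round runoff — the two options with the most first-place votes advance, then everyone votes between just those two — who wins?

D

Round 1 first-place votes: C 101, D 285, A 341, B 0.
A and D advance.
Runoff: A is preferred to D by 341 voters; D by 386.
D wins the runoff.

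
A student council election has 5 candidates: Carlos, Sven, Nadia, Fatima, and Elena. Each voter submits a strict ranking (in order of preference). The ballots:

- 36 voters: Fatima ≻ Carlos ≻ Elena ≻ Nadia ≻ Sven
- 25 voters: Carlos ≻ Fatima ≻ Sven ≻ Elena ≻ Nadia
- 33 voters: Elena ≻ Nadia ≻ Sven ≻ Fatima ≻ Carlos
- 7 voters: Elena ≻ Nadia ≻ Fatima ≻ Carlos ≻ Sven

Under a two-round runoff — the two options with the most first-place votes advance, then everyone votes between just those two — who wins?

Fatima

Round 1 first-place votes: Carlos 25, Sven 0, Nadia 0, Fatima 36, Elena 40.
Elena and Fatima advance.
Runoff: Elena is preferred to Fatima by 40 voters; Fatima by 61.
Fatima wins the runoff.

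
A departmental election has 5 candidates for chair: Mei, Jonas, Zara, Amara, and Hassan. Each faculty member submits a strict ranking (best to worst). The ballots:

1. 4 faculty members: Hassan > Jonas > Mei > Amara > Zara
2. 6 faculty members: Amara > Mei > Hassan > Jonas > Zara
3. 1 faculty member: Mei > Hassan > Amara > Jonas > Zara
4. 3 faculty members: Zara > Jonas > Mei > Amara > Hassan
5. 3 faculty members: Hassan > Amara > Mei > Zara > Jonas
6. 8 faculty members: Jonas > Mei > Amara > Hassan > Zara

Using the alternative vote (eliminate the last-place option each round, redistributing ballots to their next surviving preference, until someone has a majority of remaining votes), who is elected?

Round 1: Mei 1, Jonas 8, Zara 3, Amara 6, Hassan 7. Eliminate Mei.
Round 2: Jonas 8, Zara 3, Amara 6, Hassan 8. Eliminate Zara.
Round 3: Jonas 11, Amara 6, Hassan 8. Eliminate Amara.
Round 4: Jonas 11, Hassan 14. Hassan has a majority.

Hassan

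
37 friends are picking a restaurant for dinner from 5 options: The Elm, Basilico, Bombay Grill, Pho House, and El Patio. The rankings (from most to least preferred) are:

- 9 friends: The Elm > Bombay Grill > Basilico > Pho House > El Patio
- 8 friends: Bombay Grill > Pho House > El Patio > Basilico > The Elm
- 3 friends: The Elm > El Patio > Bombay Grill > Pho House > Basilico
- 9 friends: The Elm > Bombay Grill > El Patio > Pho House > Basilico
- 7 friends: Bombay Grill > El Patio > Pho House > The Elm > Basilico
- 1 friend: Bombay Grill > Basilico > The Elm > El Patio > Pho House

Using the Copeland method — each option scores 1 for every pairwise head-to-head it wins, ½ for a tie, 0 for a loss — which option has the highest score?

The Elm

The Elm: beats Basilico, Bombay Grill, Pho House, and El Patio → score 4.
Basilico: loses to The Elm, Bombay Grill, Pho House, and El Patio → score 0.
Bombay Grill: beats Basilico, Pho House, and El Patio; loses to The Elm → score 3.
Pho House: beats Basilico; loses to The Elm, Bombay Grill, and El Patio → score 1.
El Patio: beats Basilico and Pho House; loses to The Elm and Bombay Grill → score 2.
The Elm has the best pairwise record.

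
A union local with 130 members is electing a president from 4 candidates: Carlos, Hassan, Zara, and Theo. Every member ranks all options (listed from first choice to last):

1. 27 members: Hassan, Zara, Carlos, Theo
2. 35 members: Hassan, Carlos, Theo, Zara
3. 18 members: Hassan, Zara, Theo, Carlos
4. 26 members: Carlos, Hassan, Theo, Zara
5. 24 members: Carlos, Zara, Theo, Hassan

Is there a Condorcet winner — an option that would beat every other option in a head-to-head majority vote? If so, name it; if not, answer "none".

Hassan

Hassan vs Carlos: 80–50 for Hassan.
Hassan vs Zara: 106–24 for Hassan.
Hassan vs Theo: 106–24 for Hassan.
Hassan beats every other option head-to-head.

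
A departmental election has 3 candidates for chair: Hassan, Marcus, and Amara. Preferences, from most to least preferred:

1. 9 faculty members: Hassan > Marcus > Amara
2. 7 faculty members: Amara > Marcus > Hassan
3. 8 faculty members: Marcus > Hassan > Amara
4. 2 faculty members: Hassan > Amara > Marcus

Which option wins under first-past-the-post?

Hassan

First-place votes: Hassan 11, Marcus 8, Amara 7.
Hassan has the most first-place votes.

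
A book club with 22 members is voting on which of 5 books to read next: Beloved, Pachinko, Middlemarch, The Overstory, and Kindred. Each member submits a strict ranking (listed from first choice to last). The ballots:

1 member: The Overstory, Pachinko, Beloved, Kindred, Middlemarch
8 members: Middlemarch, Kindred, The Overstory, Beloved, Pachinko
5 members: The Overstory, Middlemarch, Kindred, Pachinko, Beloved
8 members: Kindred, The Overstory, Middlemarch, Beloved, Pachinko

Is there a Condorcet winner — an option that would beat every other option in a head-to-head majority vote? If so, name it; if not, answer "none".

none

Checking pairwise contests:
Middlemarch beats Beloved 21–1.
Beloved beats Pachinko 16–6.
The Overstory beats Middlemarch 14–8.
Kindred beats The Overstory 16–6.
Middlemarch beats Kindred 13–9.
Every option loses at least one head-to-head, so there is no Condorcet winner.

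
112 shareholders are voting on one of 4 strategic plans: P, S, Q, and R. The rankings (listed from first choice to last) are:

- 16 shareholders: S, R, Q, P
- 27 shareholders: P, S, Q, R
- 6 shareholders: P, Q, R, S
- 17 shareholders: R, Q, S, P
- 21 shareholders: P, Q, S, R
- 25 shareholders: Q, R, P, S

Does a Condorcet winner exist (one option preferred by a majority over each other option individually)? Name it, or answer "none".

Q

Q vs P: 58–54 for Q.
Q vs S: 69–43 for Q.
Q vs R: 79–33 for Q.
Q beats every other option head-to-head.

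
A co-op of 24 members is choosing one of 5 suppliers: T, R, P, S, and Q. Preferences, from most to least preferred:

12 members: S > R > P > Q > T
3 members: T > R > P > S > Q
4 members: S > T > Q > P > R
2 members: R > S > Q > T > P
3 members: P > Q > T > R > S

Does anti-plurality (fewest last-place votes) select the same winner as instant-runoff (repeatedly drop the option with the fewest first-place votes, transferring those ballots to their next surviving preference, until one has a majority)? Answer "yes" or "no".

no

Anti-plurality — last-place votes: T 12, R 4, P 2, S 3, Q 3. Winner: P.
Instant-runoff — R1 T 3, R 2, P 3, S 16, Q 0 (S winner). Winner: S.
The two methods disagree.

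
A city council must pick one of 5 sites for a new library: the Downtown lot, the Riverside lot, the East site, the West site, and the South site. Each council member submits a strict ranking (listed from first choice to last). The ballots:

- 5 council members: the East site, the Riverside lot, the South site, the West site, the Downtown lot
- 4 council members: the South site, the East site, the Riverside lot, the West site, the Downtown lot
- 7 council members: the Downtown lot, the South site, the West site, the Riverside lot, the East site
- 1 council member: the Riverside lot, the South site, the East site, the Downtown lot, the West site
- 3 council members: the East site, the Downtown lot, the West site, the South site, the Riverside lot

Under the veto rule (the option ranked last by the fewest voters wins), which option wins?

the South site

Last-place votes: the Downtown lot 9, the Riverside lot 3, the East site 7, the West site 1, the South site 0.
the South site is ranked last by the fewest voters, so the South site wins.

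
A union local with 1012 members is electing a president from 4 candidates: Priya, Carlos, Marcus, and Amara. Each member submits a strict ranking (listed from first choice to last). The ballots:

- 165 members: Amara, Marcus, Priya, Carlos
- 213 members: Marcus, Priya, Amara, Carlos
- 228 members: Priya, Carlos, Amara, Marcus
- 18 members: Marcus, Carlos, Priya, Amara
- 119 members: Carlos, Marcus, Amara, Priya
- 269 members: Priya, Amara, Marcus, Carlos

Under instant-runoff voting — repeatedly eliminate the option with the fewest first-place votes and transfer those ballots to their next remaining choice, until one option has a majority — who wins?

Marcus

Round 1: Priya 497, Carlos 119, Marcus 231, Amara 165. Eliminate Carlos.
Round 2: Priya 497, Marcus 350, Amara 165. Eliminate Amara.
Round 3: Priya 497, Marcus 515. Marcus has a majority.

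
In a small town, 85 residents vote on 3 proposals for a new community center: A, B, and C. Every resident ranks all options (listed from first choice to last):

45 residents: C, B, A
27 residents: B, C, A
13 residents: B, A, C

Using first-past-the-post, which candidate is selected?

First-place votes: A 0, B 40, C 45.
C has the most first-place votes.

C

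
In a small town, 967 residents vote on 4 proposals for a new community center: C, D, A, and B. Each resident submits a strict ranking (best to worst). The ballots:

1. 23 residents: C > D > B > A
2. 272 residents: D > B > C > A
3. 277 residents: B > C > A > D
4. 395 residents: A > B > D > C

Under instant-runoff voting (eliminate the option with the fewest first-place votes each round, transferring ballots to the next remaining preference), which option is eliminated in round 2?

B

Round 1: C 23, D 272, A 395, B 277. Eliminate C.
Round 2: D 295, A 395, B 277. Eliminate B.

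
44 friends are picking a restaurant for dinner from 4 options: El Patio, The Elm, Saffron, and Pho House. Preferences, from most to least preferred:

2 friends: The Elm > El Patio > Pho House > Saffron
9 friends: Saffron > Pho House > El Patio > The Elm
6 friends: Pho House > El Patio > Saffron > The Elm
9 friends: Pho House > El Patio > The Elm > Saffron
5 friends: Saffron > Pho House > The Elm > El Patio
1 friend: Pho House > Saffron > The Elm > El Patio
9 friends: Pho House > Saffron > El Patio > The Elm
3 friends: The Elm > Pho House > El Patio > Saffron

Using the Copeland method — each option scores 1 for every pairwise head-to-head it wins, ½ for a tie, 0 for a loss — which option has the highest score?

Pho House

El Patio: beats The Elm; loses to Saffron and Pho House → score 1.
The Elm: loses to El Patio, Saffron, and Pho House → score 0.
Saffron: beats El Patio and The Elm; loses to Pho House → score 2.
Pho House: beats El Patio, The Elm, and Saffron → score 3.
Pho House has the best pairwise record.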